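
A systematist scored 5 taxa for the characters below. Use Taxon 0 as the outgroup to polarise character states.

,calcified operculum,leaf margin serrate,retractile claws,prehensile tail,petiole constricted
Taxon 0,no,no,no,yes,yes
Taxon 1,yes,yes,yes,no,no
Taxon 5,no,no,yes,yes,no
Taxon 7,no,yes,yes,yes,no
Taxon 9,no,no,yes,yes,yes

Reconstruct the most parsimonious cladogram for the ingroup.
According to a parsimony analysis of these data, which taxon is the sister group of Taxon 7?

Taxon 1

Character polarity is set by the outgroup: the derived state is whichever differs from the outgroup's state, so for prehensile tail, petiole constricted the derived state is 'no', and for the remaining characters it is 'yes'.
calcified operculum: derived state 'yes' in Taxon 1 only — an autapomorphy, so it tells us nothing about relationships among taxa.
leaf margin serrate: derived state 'yes' in Taxon 1 and Taxon 7 only — synapomorphy for {Taxon 1, Taxon 7}.
retractile claws (derived state 'yes') is shared by all ingroup taxa — unites the whole ingroup.
prehensile tail: derived state 'no' in Taxon 1 only — an autapomorphy, so it tells us nothing about relationships among taxa.
petiole constricted (derived state 'no') is shared by Taxon 1, Taxon 5, and Taxon 7 — a synapomorphy uniting that clade.
Most parsimonious ingroup topology: (((Taxon 1,Taxon 7),Taxon 5),Taxon 9).
Taxon 7 and Taxon 1 form a cherry on this tree, so they are sister taxa.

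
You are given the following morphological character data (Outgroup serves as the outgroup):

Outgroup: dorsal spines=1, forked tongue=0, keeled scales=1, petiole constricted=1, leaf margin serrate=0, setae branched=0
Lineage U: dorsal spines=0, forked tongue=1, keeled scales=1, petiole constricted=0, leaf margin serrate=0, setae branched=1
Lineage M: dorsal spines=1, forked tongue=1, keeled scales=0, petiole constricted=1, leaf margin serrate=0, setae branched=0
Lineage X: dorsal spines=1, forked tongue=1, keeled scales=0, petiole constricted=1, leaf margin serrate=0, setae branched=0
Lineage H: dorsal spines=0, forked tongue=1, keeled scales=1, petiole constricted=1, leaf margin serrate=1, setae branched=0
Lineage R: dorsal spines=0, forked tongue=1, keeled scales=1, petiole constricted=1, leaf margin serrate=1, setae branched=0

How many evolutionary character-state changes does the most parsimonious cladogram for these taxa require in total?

6

Character polarity is set by the outgroup: the derived state is whichever differs from the outgroup's state, so for dorsal spines, keeled scales, petiole constricted the derived state is '0', and for the remaining characters it is '1'.
dorsal spines (derived state '0') is shared by Lineage H, Lineage R, and Lineage U — a synapomorphy uniting that clade.
forked tongue (derived state '1') is shared by all ingroup taxa — unites the whole ingroup.
keeled scales: derived state '0' in Lineage M and Lineage X only — synapomorphy for {Lineage M, Lineage X}.
petiole constricted: derived state '0' in Lineage U only — an autapomorphy, so it tells us nothing about relationships among taxa.
leaf margin serrate: derived state '1' in Lineage H and Lineage R only — synapomorphy for {Lineage H, Lineage R}.
setae branched: derived state '1' in Lineage U only — an autapomorphy, so it tells us nothing about relationships among taxa.
Most parsimonious ingroup topology: ((Lineage U,(Lineage H,Lineage R)),(Lineage M,Lineage X)).
Changes per character on this tree: dorsal spines: 1; forked tongue: 1; keeled scales: 1; petiole constricted: 1; leaf margin serrate: 1; setae branched: 1.
Total = 6.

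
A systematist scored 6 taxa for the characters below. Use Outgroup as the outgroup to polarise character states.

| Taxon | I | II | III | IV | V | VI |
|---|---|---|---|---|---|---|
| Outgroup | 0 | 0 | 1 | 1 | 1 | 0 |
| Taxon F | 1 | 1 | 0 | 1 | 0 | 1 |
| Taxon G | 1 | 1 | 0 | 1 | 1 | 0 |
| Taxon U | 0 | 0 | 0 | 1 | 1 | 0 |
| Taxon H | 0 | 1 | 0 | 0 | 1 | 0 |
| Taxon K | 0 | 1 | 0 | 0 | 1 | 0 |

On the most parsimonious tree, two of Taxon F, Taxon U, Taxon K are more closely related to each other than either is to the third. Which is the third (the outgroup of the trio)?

Character polarity is set by the outgroup: the derived state is whichever differs from the outgroup's state, so for III, IV, V the derived state is '0', and for the remaining characters it is '1'.
I: derived state '1' in Taxon F and Taxon G only — synapomorphy for {Taxon F, Taxon G}.
II (derived state '1') is shared by Taxon F, Taxon G, Taxon H, and Taxon K — a synapomorphy uniting that clade.
III (derived state '0') is shared by all ingroup taxa — unites the whole ingroup.
IV: derived state '0' in Taxon H and Taxon K only — synapomorphy for {Taxon H, Taxon K}.
V (derived state '0') is unique to Taxon F (autapomorphy; uninformative for grouping).
VI: derived state '1' in Taxon F only — an autapomorphy, so it tells us nothing about relationships among taxa.
Most parsimonious ingroup topology: (((Taxon F,Taxon G),(Taxon H,Taxon K)),Taxon U).
Taxon K and Taxon F share a more recent common ancestor with each other than either does with Taxon U, so Taxon U is the least closely related of the three.

Taxon U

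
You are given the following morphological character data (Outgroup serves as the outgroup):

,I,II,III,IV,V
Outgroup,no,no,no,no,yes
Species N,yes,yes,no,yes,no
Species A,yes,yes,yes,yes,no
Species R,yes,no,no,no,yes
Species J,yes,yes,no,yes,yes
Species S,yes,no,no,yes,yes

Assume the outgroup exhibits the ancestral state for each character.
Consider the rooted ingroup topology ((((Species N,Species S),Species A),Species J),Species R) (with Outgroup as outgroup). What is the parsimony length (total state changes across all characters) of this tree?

Map each character onto ((((Species N,Species S),Species A),Species J),Species R) (rooted by Outgroup) and count the minimum state changes it requires (Fitch parsimony):
I: 1; II: 2; III: 1; IV: 1; V: 2.
Total tree length = 7.

7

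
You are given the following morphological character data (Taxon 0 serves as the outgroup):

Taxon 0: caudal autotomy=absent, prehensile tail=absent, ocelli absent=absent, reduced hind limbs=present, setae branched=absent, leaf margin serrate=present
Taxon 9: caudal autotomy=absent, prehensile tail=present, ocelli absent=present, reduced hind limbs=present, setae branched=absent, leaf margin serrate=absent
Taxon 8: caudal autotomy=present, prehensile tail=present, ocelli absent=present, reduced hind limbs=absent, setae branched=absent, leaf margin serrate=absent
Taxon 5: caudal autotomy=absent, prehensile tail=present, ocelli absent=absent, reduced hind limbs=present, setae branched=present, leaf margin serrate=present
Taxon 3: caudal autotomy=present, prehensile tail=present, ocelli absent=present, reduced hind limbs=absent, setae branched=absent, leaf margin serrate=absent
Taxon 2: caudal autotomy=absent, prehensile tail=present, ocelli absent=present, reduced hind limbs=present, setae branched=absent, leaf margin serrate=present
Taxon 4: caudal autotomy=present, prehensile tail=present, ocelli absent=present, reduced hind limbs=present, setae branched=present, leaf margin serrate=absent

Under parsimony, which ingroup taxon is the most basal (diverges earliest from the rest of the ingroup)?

Taxon 5

Character polarity is set by the outgroup: the derived state is whichever differs from the outgroup's state, so for reduced hind limbs, leaf margin serrate the derived state is 'absent', and for the remaining characters it is 'present'.
caudal autotomy: derived state 'present' in Taxon 3, Taxon 4, and Taxon 8 only — synapomorphy for {Taxon 3, Taxon 4, Taxon 8}.
All ingroup taxa share the derived state 'present' for prehensile tail; it defines the ingroup but does not resolve relationships within it.
ocelli absent (derived state 'present') is shared by Taxon 2, Taxon 3, Taxon 4, Taxon 8, and Taxon 9 — a synapomorphy uniting that clade.
reduced hind limbs: derived state 'absent' in Taxon 3 and Taxon 8 only — synapomorphy for {Taxon 3, Taxon 8}.
setae branched groups Taxon 4 and Taxon 5, which is incompatible with the clades supported by the remaining characters; treating it as convergent (homoplasy) costs fewer steps than any alternative tree.
Only Taxon 3, Taxon 4, Taxon 8, and Taxon 9 show the derived state 'absent' for leaf margin serrate, supporting them as a clade.
Most parsimonious ingroup topology: (((Taxon 9,((Taxon 8,Taxon 3),Taxon 4)),Taxon 2),Taxon 5).
Taxon 5 is sister to the clade containing all other ingroup taxa, so it is the earliest-diverging (most basal) ingroup lineage.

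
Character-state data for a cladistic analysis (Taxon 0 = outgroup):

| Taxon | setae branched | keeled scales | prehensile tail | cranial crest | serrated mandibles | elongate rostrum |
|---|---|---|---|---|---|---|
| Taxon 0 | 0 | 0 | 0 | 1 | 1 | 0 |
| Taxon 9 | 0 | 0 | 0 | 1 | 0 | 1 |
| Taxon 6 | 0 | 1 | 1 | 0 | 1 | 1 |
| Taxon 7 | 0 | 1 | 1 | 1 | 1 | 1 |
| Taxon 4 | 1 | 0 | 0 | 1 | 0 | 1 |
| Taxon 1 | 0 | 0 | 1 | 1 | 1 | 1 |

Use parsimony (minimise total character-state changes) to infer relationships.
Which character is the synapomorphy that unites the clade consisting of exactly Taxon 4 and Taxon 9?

Character polarity is set by the outgroup: the derived state is whichever differs from the outgroup's state, so for cranial crest, serrated mandibles the derived state is '0', and for the remaining characters it is '1'.
setae branched (derived state '1') is unique to Taxon 4 (autapomorphy; uninformative for grouping).
keeled scales: derived state '1' in Taxon 6 and Taxon 7 only — synapomorphy for {Taxon 6, Taxon 7}.
Only Taxon 1, Taxon 6, and Taxon 7 show the derived state '1' for prehensile tail, supporting them as a clade.
cranial crest: derived state '0' in Taxon 6 only — an autapomorphy, so it tells us nothing about relationships among taxa.
serrated mandibles (derived state '0') is shared by Taxon 4 and Taxon 9 — a synapomorphy uniting that clade.
elongate rostrum (derived state '1') is shared by all ingroup taxa — unites the whole ingroup.
Most parsimonious ingroup topology: ((Taxon 9,Taxon 4),((Taxon 6,Taxon 7),Taxon 1)).
The clade {Taxon 4, Taxon 9} is supported by serrated mandibles: its derived state '0' occurs in exactly those taxa and in no other taxon (including the outgroup).

serrated mandibles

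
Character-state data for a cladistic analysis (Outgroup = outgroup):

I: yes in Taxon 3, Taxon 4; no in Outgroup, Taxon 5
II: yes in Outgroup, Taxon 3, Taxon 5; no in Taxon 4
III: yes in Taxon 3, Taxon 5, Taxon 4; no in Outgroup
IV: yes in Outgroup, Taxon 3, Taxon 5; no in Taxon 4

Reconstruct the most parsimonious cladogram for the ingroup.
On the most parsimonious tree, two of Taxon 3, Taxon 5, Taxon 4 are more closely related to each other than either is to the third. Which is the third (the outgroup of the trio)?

Character polarity is set by the outgroup: the derived state is whichever differs from the outgroup's state, so for II, IV the derived state is 'no', and for the remaining characters it is 'yes'.
Only Taxon 3 and Taxon 4 show the derived state 'yes' for I, supporting them as a clade.
II: derived state 'no' in Taxon 4 only — an autapomorphy, so it tells us nothing about relationships among taxa.
All ingroup taxa share the derived state 'yes' for III; it defines the ingroup but does not resolve relationships within it.
IV (derived state 'no') is unique to Taxon 4 (autapomorphy; uninformative for grouping).
Most parsimonious ingroup topology: ((Taxon 3,Taxon 4),Taxon 5).
Taxon 4 and Taxon 3 share a more recent common ancestor with each other than either does with Taxon 5, so Taxon 5 is the least closely related of the three.

Taxon 5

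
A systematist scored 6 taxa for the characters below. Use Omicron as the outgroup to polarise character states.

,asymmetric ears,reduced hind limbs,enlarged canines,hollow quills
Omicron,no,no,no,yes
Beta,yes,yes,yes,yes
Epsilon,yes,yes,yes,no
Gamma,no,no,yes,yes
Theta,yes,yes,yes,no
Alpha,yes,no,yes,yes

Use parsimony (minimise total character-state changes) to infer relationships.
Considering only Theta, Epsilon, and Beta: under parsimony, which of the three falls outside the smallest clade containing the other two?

Character polarity is set by the outgroup: the derived state is whichever differs from the outgroup's state, so for hollow quills the derived state is 'no', and for the remaining characters it is 'yes'.
asymmetric ears (derived state 'yes') is shared by Alpha, Beta, Epsilon, and Theta — a synapomorphy uniting that clade.
reduced hind limbs: derived state 'yes' in Beta, Epsilon, and Theta only — synapomorphy for {Beta, Epsilon, Theta}.
All ingroup taxa share the derived state 'yes' for enlarged canines; it defines the ingroup but does not resolve relationships within it.
hollow quills: derived state 'no' in Epsilon and Theta only — synapomorphy for {Epsilon, Theta}.
Most parsimonious ingroup topology: (((Beta,(Epsilon,Theta)),Alpha),Gamma).
Epsilon and Theta share a more recent common ancestor with each other than either does with Beta, so Beta is the least closely related of the three.

Beta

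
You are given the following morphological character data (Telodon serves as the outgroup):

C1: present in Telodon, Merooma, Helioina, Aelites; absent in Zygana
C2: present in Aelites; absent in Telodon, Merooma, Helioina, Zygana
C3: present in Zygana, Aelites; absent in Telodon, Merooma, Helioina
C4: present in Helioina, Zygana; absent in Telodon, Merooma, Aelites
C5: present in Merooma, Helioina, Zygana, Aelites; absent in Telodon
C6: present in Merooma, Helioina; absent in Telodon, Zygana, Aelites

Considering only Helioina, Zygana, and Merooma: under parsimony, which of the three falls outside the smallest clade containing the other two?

Character polarity is set by the outgroup: the derived state is whichever differs from the outgroup's state, so for C1 the derived state is 'absent', and for the remaining characters it is 'present'.
C1 (derived state 'absent') is unique to Zygana (autapomorphy; uninformative for grouping).
C2: derived state 'present' in Aelites only — an autapomorphy, so it tells us nothing about relationships among taxa.
Only Aelites and Zygana show the derived state 'present' for C3, supporting them as a clade.
C4 groups Helioina and Zygana, which is incompatible with the clades supported by the remaining characters; treating it as convergent (homoplasy) costs fewer steps than any alternative tree.
All ingroup taxa share the derived state 'present' for C5; it defines the ingroup but does not resolve relationships within it.
C6 (derived state 'present') is shared by Helioina and Merooma — a synapomorphy uniting that clade.
Most parsimonious ingroup topology: ((Merooma,Helioina),(Zygana,Aelites)).
Helioina and Merooma share a more recent common ancestor with each other than either does with Zygana, so Zygana is the least closely related of the three.

Zygana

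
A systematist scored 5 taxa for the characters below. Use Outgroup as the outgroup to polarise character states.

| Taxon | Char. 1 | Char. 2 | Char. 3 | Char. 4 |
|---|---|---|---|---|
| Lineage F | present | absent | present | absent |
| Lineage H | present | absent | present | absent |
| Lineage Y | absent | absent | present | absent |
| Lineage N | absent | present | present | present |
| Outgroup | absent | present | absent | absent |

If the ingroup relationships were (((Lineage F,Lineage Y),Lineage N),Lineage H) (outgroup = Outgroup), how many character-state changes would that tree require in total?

6

Map each character onto (((Lineage F,Lineage Y),Lineage N),Lineage H) (rooted by Outgroup) and count the minimum state changes it requires (Fitch parsimony):
Char. 1: 2; Char. 2: 2; Char. 3: 1; Char. 4: 1.
Total tree length = 6.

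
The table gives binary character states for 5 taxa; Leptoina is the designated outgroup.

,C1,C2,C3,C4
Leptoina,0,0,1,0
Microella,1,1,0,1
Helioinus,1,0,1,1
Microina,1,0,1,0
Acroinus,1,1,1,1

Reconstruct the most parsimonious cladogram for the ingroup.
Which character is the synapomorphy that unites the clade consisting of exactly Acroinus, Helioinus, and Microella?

Character polarity is set by the outgroup: the derived state is whichever differs from the outgroup's state, so for C3 the derived state is '0', and for the remaining characters it is '1'.
C1 (derived state '1') is shared by all ingroup taxa — unites the whole ingroup.
C2: derived state '1' in Acroinus and Microella only — synapomorphy for {Acroinus, Microella}.
C3 (derived state '0') is unique to Microella (autapomorphy; uninformative for grouping).
C4 (derived state '1') is shared by Acroinus, Helioinus, and Microella — a synapomorphy uniting that clade.
Most parsimonious ingroup topology: ((Helioinus,(Microella,Acroinus)),Microina).
The clade {Acroinus, Helioinus, Microella} is supported by C4: its derived state '1' occurs in exactly those taxa and in no other taxon (including the outgroup).

C4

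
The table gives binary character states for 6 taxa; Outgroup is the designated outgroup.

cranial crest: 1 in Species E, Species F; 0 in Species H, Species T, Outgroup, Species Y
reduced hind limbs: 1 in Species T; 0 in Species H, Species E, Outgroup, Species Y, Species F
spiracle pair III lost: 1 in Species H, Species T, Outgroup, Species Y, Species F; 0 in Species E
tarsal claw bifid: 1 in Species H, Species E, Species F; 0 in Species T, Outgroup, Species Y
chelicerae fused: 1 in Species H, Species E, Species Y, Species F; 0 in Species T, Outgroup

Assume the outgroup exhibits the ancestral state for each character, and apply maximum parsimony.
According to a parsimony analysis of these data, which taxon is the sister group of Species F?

Character polarity is set by the outgroup: the derived state is whichever differs from the outgroup's state, so for spiracle pair III lost the derived state is '0', and for the remaining characters it is '1'.
cranial crest: derived state '1' in Species E and Species F only — synapomorphy for {Species E, Species F}.
reduced hind limbs (derived state '1') is unique to Species T (autapomorphy; uninformative for grouping).
spiracle pair III lost (derived state '0') is unique to Species E (autapomorphy; uninformative for grouping).
Only Species E, Species F, and Species H show the derived state '1' for tarsal claw bifid, supporting them as a clade.
Only Species E, Species F, Species H, and Species Y show the derived state '1' for chelicerae fused, supporting them as a clade.
Most parsimonious ingroup topology: ((((Species E,Species F),Species H),Species Y),Species T).
Species F and Species E form a cherry on this tree, so they are sister taxa.

Species E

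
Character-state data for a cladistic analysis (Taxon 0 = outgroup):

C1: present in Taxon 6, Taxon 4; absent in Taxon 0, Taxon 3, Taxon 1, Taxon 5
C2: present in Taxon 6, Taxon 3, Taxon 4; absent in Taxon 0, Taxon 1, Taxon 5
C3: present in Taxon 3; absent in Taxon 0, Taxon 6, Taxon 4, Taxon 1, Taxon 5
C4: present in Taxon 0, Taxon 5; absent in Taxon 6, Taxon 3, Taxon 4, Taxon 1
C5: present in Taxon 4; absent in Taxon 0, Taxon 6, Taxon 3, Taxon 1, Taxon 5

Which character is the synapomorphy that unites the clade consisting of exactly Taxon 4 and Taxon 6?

C1

Character polarity is set by the outgroup: the derived state is whichever differs from the outgroup's state, so for C4 the derived state is 'absent', and for the remaining characters it is 'present'.
Only Taxon 4 and Taxon 6 show the derived state 'present' for C1, supporting them as a clade.
Only Taxon 3, Taxon 4, and Taxon 6 show the derived state 'present' for C2, supporting them as a clade.
C3: derived state 'present' in Taxon 3 only — an autapomorphy, so it tells us nothing about relationships among taxa.
C4: derived state 'absent' in Taxon 1, Taxon 3, Taxon 4, and Taxon 6 only — synapomorphy for {Taxon 1, Taxon 3, Taxon 4, Taxon 6}.
C5: derived state 'present' in Taxon 4 only — an autapomorphy, so it tells us nothing about relationships among taxa.
Most parsimonious ingroup topology: ((((Taxon 6,Taxon 4),Taxon 3),Taxon 1),Taxon 5).
The clade {Taxon 4, Taxon 6} is supported by C1: its derived state 'present' occurs in exactly those taxa and in no other taxon (including the outgroup).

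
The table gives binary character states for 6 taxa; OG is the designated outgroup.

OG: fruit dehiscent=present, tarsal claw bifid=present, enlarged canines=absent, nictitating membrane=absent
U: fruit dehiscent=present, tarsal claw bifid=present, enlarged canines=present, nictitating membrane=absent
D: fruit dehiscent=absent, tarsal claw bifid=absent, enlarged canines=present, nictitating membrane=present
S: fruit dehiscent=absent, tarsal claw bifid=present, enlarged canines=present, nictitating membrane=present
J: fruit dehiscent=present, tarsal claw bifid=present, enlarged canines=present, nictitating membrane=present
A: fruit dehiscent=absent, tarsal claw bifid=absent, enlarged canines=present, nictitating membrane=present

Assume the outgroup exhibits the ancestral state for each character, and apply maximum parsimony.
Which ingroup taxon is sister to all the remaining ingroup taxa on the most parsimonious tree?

Character polarity is set by the outgroup: the derived state is whichever differs from the outgroup's state, so for fruit dehiscent, tarsal claw bifid the derived state is 'absent', and for the remaining characters it is 'present'.
fruit dehiscent (derived state 'absent') is shared by A, D, and S — a synapomorphy uniting that clade.
tarsal claw bifid: derived state 'absent' in A and D only — synapomorphy for {A, D}.
All ingroup taxa share the derived state 'present' for enlarged canines; it defines the ingroup but does not resolve relationships within it.
nictitating membrane (derived state 'present') is shared by A, D, J, and S — a synapomorphy uniting that clade.
Most parsimonious ingroup topology: (U,(((D,A),S),J)).
U is sister to the clade containing all other ingroup taxa, so it is the earliest-diverging (most basal) ingroup lineage.

U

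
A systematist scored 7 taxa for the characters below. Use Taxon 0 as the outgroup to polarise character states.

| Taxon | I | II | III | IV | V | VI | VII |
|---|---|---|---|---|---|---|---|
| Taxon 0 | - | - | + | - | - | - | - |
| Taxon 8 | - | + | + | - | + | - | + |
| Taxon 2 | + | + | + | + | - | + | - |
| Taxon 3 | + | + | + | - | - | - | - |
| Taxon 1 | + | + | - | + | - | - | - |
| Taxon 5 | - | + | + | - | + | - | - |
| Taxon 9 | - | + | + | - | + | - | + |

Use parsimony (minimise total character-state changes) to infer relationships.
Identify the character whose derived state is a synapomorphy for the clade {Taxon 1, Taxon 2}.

IV

Character polarity is set by the outgroup: the derived state is whichever differs from the outgroup's state, so for III the derived state is '-', and for the remaining characters it is '+'.
Only Taxon 1, Taxon 2, and Taxon 3 show the derived state '+' for I, supporting them as a clade.
All ingroup taxa share the derived state '+' for II; it defines the ingroup but does not resolve relationships within it.
III (derived state '-') is unique to Taxon 1 (autapomorphy; uninformative for grouping).
IV (derived state '+') is shared by Taxon 1 and Taxon 2 — a synapomorphy uniting that clade.
V (derived state '+') is shared by Taxon 5, Taxon 8, and Taxon 9 — a synapomorphy uniting that clade.
VI: derived state '+' in Taxon 2 only — an autapomorphy, so it tells us nothing about relationships among taxa.
VII: derived state '+' in Taxon 8 and Taxon 9 only — synapomorphy for {Taxon 8, Taxon 9}.
Most parsimonious ingroup topology: (((Taxon 8,Taxon 9),Taxon 5),((Taxon 2,Taxon 1),Taxon 3)).
The clade {Taxon 1, Taxon 2} is supported by IV: its derived state '+' occurs in exactly those taxa and in no other taxon (including the outgroup).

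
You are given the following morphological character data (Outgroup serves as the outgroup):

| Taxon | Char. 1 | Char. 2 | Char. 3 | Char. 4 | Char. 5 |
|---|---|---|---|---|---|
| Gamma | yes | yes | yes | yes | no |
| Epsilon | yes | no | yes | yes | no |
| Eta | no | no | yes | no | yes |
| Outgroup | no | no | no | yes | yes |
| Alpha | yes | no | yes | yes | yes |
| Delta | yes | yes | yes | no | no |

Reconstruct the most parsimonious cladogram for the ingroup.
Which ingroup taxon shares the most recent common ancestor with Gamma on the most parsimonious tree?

Character polarity is set by the outgroup: the derived state is whichever differs from the outgroup's state, so for Char. 4, Char. 5 the derived state is 'no', and for the remaining characters it is 'yes'.
Char. 1 (derived state 'yes') is shared by Alpha, Delta, Epsilon, and Gamma — a synapomorphy uniting that clade.
Char. 2 (derived state 'yes') is shared by Delta and Gamma — a synapomorphy uniting that clade.
All ingroup taxa share the derived state 'yes' for Char. 3; it defines the ingroup but does not resolve relationships within it.
Char. 4 (state 'no') occurs in Delta and Eta but conflicts with the nesting implied by the other characters — most parsimoniously interpreted as homoplasy.
Char. 5 (derived state 'no') is shared by Delta, Epsilon, and Gamma — a synapomorphy uniting that clade.
Most parsimonious ingroup topology: ((Alpha,((Delta,Gamma),Epsilon)),Eta).
Gamma and Delta form a cherry on this tree, so they are sister taxa.

Delta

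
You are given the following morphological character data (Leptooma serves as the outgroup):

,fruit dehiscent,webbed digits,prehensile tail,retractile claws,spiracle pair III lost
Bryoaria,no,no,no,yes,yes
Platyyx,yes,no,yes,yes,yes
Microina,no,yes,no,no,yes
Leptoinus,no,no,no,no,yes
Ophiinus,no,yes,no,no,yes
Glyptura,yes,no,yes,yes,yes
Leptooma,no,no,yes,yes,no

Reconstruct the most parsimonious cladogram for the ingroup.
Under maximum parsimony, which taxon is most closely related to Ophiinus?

Microina

Character polarity is set by the outgroup: the derived state is whichever differs from the outgroup's state, so for prehensile tail, retractile claws the derived state is 'no', and for the remaining characters it is 'yes'.
Only Glyptura and Platyyx show the derived state 'yes' for fruit dehiscent, supporting them as a clade.
webbed digits (derived state 'yes') is shared by Microina and Ophiinus — a synapomorphy uniting that clade.
prehensile tail: derived state 'no' in Bryoaria, Leptoinus, Microina, and Ophiinus only — synapomorphy for {Bryoaria, Leptoinus, Microina, Ophiinus}.
retractile claws: derived state 'no' in Leptoinus, Microina, and Ophiinus only — synapomorphy for {Leptoinus, Microina, Ophiinus}.
spiracle pair III lost (derived state 'yes') is shared by all ingroup taxa — unites the whole ingroup.
Most parsimonious ingroup topology: ((((Ophiinus,Microina),Leptoinus),Bryoaria),(Platyyx,Glyptura)).
Ophiinus and Microina form a cherry on this tree, so they are sister taxa.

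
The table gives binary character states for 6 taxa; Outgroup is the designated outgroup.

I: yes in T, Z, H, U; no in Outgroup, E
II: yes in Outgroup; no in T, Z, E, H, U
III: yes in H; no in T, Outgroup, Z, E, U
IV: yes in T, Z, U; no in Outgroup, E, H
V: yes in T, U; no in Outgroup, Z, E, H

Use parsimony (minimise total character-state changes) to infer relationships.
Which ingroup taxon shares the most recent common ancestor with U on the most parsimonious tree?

Character polarity is set by the outgroup: the derived state is whichever differs from the outgroup's state, so for II the derived state is 'no', and for the remaining characters it is 'yes'.
I: derived state 'yes' in H, T, U, and Z only — synapomorphy for {H, T, U, Z}.
II (derived state 'no') is shared by all ingroup taxa — unites the whole ingroup.
III: derived state 'yes' in H only — an autapomorphy, so it tells us nothing about relationships among taxa.
IV (derived state 'yes') is shared by T, U, and Z — a synapomorphy uniting that clade.
V (derived state 'yes') is shared by T and U — a synapomorphy uniting that clade.
Most parsimonious ingroup topology: (((Z,(T,U)),H),E).
U and T form a cherry on this tree, so they are sister taxa.

T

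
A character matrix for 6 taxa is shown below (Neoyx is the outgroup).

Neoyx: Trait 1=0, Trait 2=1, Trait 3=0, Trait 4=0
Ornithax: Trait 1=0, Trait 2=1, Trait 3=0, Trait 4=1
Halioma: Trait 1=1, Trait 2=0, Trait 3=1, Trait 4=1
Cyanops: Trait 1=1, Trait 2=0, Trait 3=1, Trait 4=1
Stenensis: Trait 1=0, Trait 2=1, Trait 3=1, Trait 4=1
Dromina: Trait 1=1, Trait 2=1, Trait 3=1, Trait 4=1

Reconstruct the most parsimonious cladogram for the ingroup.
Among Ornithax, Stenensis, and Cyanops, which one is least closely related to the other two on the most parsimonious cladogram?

Character polarity is set by the outgroup: the derived state is whichever differs from the outgroup's state, so for Trait 2 the derived state is '0', and for the remaining characters it is '1'.
Trait 1: derived state '1' in Cyanops, Dromina, and Halioma only — synapomorphy for {Cyanops, Dromina, Halioma}.
Trait 2 (derived state '0') is shared by Cyanops and Halioma — a synapomorphy uniting that clade.
Trait 3 (derived state '1') is shared by Cyanops, Dromina, Halioma, and Stenensis — a synapomorphy uniting that clade.
Trait 4 (derived state '1') is shared by all ingroup taxa — unites the whole ingroup.
Most parsimonious ingroup topology: (Ornithax,(((Halioma,Cyanops),Dromina),Stenensis)).
Stenensis and Cyanops share a more recent common ancestor with each other than either does with Ornithax, so Ornithax is the least closely related of the three.

Ornithax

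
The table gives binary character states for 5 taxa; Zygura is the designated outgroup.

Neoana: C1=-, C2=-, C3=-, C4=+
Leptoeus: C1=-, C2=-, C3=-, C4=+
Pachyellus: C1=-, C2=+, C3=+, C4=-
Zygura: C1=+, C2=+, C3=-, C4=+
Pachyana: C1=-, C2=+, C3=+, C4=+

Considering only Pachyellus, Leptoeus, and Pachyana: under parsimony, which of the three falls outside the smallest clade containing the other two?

Leptoeus

Character polarity is set by the outgroup: the derived state is whichever differs from the outgroup's state, so for C1, C2, C4 the derived state is '-', and for the remaining characters it is '+'.
C1 (derived state '-') is shared by all ingroup taxa — unites the whole ingroup.
C2 (derived state '-') is shared by Leptoeus and Neoana — a synapomorphy uniting that clade.
Only Pachyana and Pachyellus show the derived state '+' for C3, supporting them as a clade.
C4 (derived state '-') is unique to Pachyellus (autapomorphy; uninformative for grouping).
Most parsimonious ingroup topology: ((Pachyellus,Pachyana),(Neoana,Leptoeus)).
Pachyana and Pachyellus share a more recent common ancestor with each other than either does with Leptoeus, so Leptoeus is the least closely related of the three.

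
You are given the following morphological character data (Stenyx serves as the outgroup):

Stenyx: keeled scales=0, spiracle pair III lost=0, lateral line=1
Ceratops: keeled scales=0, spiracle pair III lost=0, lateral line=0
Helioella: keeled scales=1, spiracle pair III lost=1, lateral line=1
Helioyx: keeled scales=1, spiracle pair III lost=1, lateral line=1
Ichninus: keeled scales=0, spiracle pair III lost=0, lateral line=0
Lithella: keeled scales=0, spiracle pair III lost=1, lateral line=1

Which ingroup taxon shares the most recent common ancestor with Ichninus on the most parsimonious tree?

Character polarity is set by the outgroup: the derived state is whichever differs from the outgroup's state, so for lateral line the derived state is '0', and for the remaining characters it is '1'.
keeled scales (derived state '1') is shared by Helioella and Helioyx — a synapomorphy uniting that clade.
spiracle pair III lost (derived state '1') is shared by Helioella, Helioyx, and Lithella — a synapomorphy uniting that clade.
lateral line: derived state '0' in Ceratops and Ichninus only — synapomorphy for {Ceratops, Ichninus}.
Most parsimonious ingroup topology: ((Ceratops,Ichninus),((Helioella,Helioyx),Lithella)).
Ichninus and Ceratops form a cherry on this tree, so they are sister taxa.

Ceratops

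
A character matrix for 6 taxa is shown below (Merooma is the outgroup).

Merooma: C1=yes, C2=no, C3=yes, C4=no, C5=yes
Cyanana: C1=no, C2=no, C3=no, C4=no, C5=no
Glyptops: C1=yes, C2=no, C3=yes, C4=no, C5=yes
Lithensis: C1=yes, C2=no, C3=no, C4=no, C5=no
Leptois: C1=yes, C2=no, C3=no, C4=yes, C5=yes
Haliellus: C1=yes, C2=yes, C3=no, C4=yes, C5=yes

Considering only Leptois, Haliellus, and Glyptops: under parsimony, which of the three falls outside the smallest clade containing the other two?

Glyptops

Character polarity is set by the outgroup: the derived state is whichever differs from the outgroup's state, so for C1, C3, C5 the derived state is 'no', and for the remaining characters it is 'yes'.
C1: derived state 'no' in Cyanana only — an autapomorphy, so it tells us nothing about relationships among taxa.
C2: derived state 'yes' in Haliellus only — an autapomorphy, so it tells us nothing about relationships among taxa.
C3: derived state 'no' in Cyanana, Haliellus, Leptois, and Lithensis only — synapomorphy for {Cyanana, Haliellus, Leptois, Lithensis}.
C4 (derived state 'yes') is shared by Haliellus and Leptois — a synapomorphy uniting that clade.
C5: derived state 'no' in Cyanana and Lithensis only — synapomorphy for {Cyanana, Lithensis}.
Most parsimonious ingroup topology: (((Cyanana,Lithensis),(Leptois,Haliellus)),Glyptops).
Haliellus and Leptois share a more recent common ancestor with each other than either does with Glyptops, so Glyptops is the least closely related of the three.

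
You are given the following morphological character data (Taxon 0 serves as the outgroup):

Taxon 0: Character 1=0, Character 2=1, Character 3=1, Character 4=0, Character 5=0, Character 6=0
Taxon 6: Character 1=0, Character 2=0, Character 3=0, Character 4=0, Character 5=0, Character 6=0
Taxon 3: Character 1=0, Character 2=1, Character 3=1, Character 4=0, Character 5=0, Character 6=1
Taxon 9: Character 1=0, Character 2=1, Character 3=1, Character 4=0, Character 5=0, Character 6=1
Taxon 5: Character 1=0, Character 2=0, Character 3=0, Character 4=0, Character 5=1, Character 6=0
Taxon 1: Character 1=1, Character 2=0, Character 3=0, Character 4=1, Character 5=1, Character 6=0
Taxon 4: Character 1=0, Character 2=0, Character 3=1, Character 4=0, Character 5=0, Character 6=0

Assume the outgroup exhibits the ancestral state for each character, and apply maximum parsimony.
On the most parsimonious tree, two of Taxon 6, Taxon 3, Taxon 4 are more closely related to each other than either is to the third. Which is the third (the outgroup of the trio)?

Character polarity is set by the outgroup: the derived state is whichever differs from the outgroup's state, so for Character 2, Character 3 the derived state is '0', and for the remaining characters it is '1'.
Character 1: derived state '1' in Taxon 1 only — an autapomorphy, so it tells us nothing about relationships among taxa.
Only Taxon 1, Taxon 4, Taxon 5, and Taxon 6 show the derived state '0' for Character 2, supporting them as a clade.
Character 3 (derived state '0') is shared by Taxon 1, Taxon 5, and Taxon 6 — a synapomorphy uniting that clade.
Character 4 (derived state '1') is unique to Taxon 1 (autapomorphy; uninformative for grouping).
Character 5 (derived state '1') is shared by Taxon 1 and Taxon 5 — a synapomorphy uniting that clade.
Only Taxon 3 and Taxon 9 show the derived state '1' for Character 6, supporting them as a clade.
Most parsimonious ingroup topology: (((Taxon 6,(Taxon 5,Taxon 1)),Taxon 4),(Taxon 3,Taxon 9)).
Taxon 6 and Taxon 4 share a more recent common ancestor with each other than either does with Taxon 3, so Taxon 3 is the least closely related of the three.

Taxon 3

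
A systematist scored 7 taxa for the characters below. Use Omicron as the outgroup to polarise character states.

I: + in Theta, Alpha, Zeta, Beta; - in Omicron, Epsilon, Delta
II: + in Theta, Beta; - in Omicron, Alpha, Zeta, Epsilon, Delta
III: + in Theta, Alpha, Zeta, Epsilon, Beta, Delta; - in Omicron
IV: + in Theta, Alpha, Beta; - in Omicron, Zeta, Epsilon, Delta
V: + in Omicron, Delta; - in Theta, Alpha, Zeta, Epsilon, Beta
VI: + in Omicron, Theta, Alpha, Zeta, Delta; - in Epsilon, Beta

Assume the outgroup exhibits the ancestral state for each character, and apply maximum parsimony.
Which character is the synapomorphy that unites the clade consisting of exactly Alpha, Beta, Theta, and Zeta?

I

Character polarity is set by the outgroup: the derived state is whichever differs from the outgroup's state, so for V, VI the derived state is '-', and for the remaining characters it is '+'.
I (derived state '+') is shared by Alpha, Beta, Theta, and Zeta — a synapomorphy uniting that clade.
Only Beta and Theta show the derived state '+' for II, supporting them as a clade.
III (derived state '+') is shared by all ingroup taxa — unites the whole ingroup.
IV (derived state '+') is shared by Alpha, Beta, and Theta — a synapomorphy uniting that clade.
Only Alpha, Beta, Epsilon, Theta, and Zeta show the derived state '-' for V, supporting them as a clade.
VI groups Beta and Epsilon, which is incompatible with the clades supported by the remaining characters; treating it as convergent (homoplasy) costs fewer steps than any alternative tree.
Most parsimonious ingroup topology: (((((Theta,Beta),Alpha),Zeta),Epsilon),Delta).
The clade {Alpha, Beta, Theta, Zeta} is supported by I: its derived state '+' occurs in exactly those taxa and in no other taxon (including the outgroup).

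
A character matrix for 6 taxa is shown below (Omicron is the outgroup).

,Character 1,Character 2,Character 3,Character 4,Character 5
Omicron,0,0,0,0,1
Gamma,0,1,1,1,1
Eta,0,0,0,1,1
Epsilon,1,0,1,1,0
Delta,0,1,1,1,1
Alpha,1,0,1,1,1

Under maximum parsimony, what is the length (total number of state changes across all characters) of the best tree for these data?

5

Character polarity is set by the outgroup: the derived state is whichever differs from the outgroup's state, so for Character 5 the derived state is '0', and for the remaining characters it is '1'.
Character 1 (derived state '1') is shared by Alpha and Epsilon — a synapomorphy uniting that clade.
Character 2: derived state '1' in Delta and Gamma only — synapomorphy for {Delta, Gamma}.
Character 3 (derived state '1') is shared by Alpha, Delta, Epsilon, and Gamma — a synapomorphy uniting that clade.
Character 4 (derived state '1') is shared by all ingroup taxa — unites the whole ingroup.
Character 5: derived state '0' in Epsilon only — an autapomorphy, so it tells us nothing about relationships among taxa.
Most parsimonious ingroup topology: (((Gamma,Delta),(Epsilon,Alpha)),Eta).
Changes per character on this tree: Character 1: 1; Character 2: 1; Character 3: 1; Character 4: 1; Character 5: 1.
Total = 5.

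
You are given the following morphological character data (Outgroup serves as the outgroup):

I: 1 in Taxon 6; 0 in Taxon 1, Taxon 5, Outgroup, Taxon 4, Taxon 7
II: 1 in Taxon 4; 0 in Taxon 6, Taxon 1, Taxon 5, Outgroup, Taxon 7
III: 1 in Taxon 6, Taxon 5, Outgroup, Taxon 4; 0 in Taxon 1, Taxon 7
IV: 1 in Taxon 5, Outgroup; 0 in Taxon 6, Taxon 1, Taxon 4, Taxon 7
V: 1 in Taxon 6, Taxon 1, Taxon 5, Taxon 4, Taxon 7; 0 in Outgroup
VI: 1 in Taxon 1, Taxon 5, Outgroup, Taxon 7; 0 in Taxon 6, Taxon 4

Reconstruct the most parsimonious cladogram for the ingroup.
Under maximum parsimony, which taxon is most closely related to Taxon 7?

Character polarity is set by the outgroup: the derived state is whichever differs from the outgroup's state, so for III, IV, VI the derived state is '0', and for the remaining characters it is '1'.
I (derived state '1') is unique to Taxon 6 (autapomorphy; uninformative for grouping).
II: derived state '1' in Taxon 4 only — an autapomorphy, so it tells us nothing about relationships among taxa.
III: derived state '0' in Taxon 1 and Taxon 7 only — synapomorphy for {Taxon 1, Taxon 7}.
Only Taxon 1, Taxon 4, Taxon 6, and Taxon 7 show the derived state '0' for IV, supporting them as a clade.
All ingroup taxa share the derived state '1' for V; it defines the ingroup but does not resolve relationships within it.
VI (derived state '0') is shared by Taxon 4 and Taxon 6 — a synapomorphy uniting that clade.
Most parsimonious ingroup topology: (((Taxon 1,Taxon 7),(Taxon 6,Taxon 4)),Taxon 5).
Taxon 7 and Taxon 1 form a cherry on this tree, so they are sister taxa.

Taxon 1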